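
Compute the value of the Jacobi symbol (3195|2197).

1

Reduce the numerator: 3195 ≡ 998 (mod 2197), so (3195|2197) = (998|2197).
Factor out 2: 998 = 2·499. Since 2197 ≡ 5 (mod 8), (2|2197) = -1. Now have -(499|2197).
2197 ≡ 1 (mod 4), so quadratic reciprocity gives (499|2197) = (2197|499). Reduce: 2197 ≡ 201 (mod 499). Now have -(201|499).
201 ≡ 1 (mod 4), so quadratic reciprocity gives (201|499) = (499|201). Reduce: 499 ≡ 97 (mod 201). Now have -(97|201).
97 ≡ 1 (mod 4), so quadratic reciprocity gives (97|201) = (201|97). Reduce: 201 ≡ 7 (mod 97). Now have -(7|97).
97 ≡ 1 (mod 4), so quadratic reciprocity gives (7|97) = (97|7). Reduce: 97 ≡ 6 (mod 7). Now have -(6|7).
Factor out 2: 6 = 2·3. Since 7 ≡ 7 (mod 8), (2|7) = +1. Now have -(3|7).
Both 3 ≡ 3 and 7 ≡ 3 (mod 4), so reciprocity gives (3|7) = -(7|3). Reduce: 7 ≡ 1 (mod 3). Now have (1|3).
(1|3) = 1. Collecting the sign factors: 1.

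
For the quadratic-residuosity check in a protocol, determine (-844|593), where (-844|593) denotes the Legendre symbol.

1

Reduce the numerator: -844 ≡ 342 (mod 593), so (-844|593) = (342|593).
Factor out 2: 342 = 2·171. Since 593 ≡ 1 (mod 8), (2|593) = +1. Now have (171|593).
593 ≡ 1 (mod 4), so quadratic reciprocity gives (171|593) = (593|171). Reduce: 593 ≡ 80 (mod 171). Now have (80|171).
Factor out 2: 80 = 2^4·5. Since 171 ≡ 3 (mod 8), (2|171) = -1, and (2|171)^4 = +1. Now have (5|171).
5 ≡ 1 (mod 4), so quadratic reciprocity gives (5|171) = (171|5). Reduce: 171 ≡ 1 (mod 5). Now have (1|5).
(1|5) = 1. Collecting the sign factors: 1.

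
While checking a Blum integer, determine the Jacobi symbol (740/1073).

0

(740/1073)
  = (185/1073)    [1073 ≡ 1 mod 8 ⇒ (2/1073)^2 = +1]
  = (1073/185)    [QR: 185 ≡ 1 mod 4, sign kept]
  = (148/185)    [1073 ≡ 148 mod 185]
  = (37/185)    [185 ≡ 1 mod 8 ⇒ (2/185)^2 = +1]
  = (185/37)    [QR: 37 ≡ 1 mod 4, sign kept]
  = (0/37)    [185 ≡ 0 mod 37]
  = 0    [numerator 0, gcd > 1]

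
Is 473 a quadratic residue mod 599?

yes

473 ≡ 1 (mod 4), so quadratic reciprocity gives (473|599) = (599|473). Reduce: 599 ≡ 126 (mod 473). Now have (126|473).
Factor out 2: 126 = 2·63. Since 473 ≡ 1 (mod 8), (2|473) = +1. Now have (63|473).
473 ≡ 1 (mod 4), so quadratic reciprocity gives (63|473) = (473|63). Reduce: 473 ≡ 32 (mod 63). Now have (32|63).
Factor out 2: 32 = 2^5. Since 63 ≡ 7 (mod 8), (2|63) = +1, and (2|63)^5 = +1. Now have (1|63).
(1|63) = 1. Collecting the sign factors: 1.
The Legendre symbol is 1, so x^2 ≡ 473 (mod 599) has solution.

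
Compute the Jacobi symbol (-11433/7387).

-1

(-11433/7387)
  = (3341/7387)    [-11433 ≡ 3341 mod 7387]
  = (7387/3341)    [QR: 3341 ≡ 1 mod 4, sign kept]
  = (705/3341)    [7387 ≡ 705 mod 3341]
  = (3341/705)    [QR: 705 ≡ 1 mod 4, sign kept]
  = (521/705)    [3341 ≡ 521 mod 705]
  = (705/521)    [QR: 521 ≡ 1 mod 4, sign kept]
  = (184/521)    [705 ≡ 184 mod 521]
  = (23/521)    [521 ≡ 1 mod 8 ⇒ (2/521)^3 = +1]
  = (521/23)    [QR: 521 ≡ 1 mod 4, sign kept]
  = (15/23)    [521 ≡ 15 mod 23]
  = -(23/15)    [QR: both ≡ 3 mod 4, sign flips]
  = -(8/15)    [23 ≡ 8 mod 15]
  = -(1/15)    [15 ≡ 7 mod 8 ⇒ (2/15)^3 = +1]
  = -1    [(1/15) = 1]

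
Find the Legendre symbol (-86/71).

Reduce the numerator: -86 ≡ 56 (mod 71), so (-86/71) = (56/71).
Factor out 2: 56 = 2^3·7. Since 71 ≡ 7 (mod 8), (2/71) = +1, and (2/71)^3 = +1. Now have (7/71).
Both 7 ≡ 3 and 71 ≡ 3 (mod 4), so reciprocity gives (7/71) = -(71/7). Reduce: 71 ≡ 1 (mod 7). Now have -(1/7).
(1/7) = 1. Collecting the sign factors: -1.

-1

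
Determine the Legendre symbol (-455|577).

-1

Reduce the numerator: -455 ≡ 122 (mod 577), so (-455|577) = (122|577).
Factor out 2: 122 = 2·61. Since 577 ≡ 1 (mod 8), (2|577) = +1. Now have (61|577).
61 ≡ 1 (mod 4), so quadratic reciprocity gives (61|577) = (577|61). Reduce: 577 ≡ 28 (mod 61). Now have (28|61).
Factor out 2: 28 = 2^2·7. Since 61 ≡ 5 (mod 8), (2|61) = -1, and (2|61)^2 = +1. Now have (7|61).
61 ≡ 1 (mod 4), so quadratic reciprocity gives (7|61) = (61|7). Reduce: 61 ≡ 5 (mod 7). Now have (5|7).
5 ≡ 1 (mod 4), so quadratic reciprocity gives (5|7) = (7|5). Reduce: 7 ≡ 2 (mod 5). Now have (2|5).
Factor out 2: 2 = 2. Since 5 ≡ 5 (mod 8), (2|5) = -1. Now have -(1|5).
(1|5) = 1. Collecting the sign factors: -1.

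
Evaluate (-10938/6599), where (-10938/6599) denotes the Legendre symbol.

-1

Reduce the numerator: -10938 ≡ 2260 (mod 6599), so (-10938/6599) = (2260/6599).
Factor out 2: 2260 = 2^2·565. Since 6599 ≡ 7 (mod 8), (2/6599) = +1, and (2/6599)^2 = +1. Now have (565/6599).
565 ≡ 1 (mod 4), so quadratic reciprocity gives (565/6599) = (6599/565). Reduce: 6599 ≡ 384 (mod 565). Now have (384/565).
Factor out 2: 384 = 2^7·3. Since 565 ≡ 5 (mod 8), (2/565) = -1, and (2/565)^7 = -1. Now have -(3/565).
565 ≡ 1 (mod 4), so quadratic reciprocity gives (3/565) = (565/3). Reduce: 565 ≡ 1 (mod 3). Now have -(1/3).
(1/3) = 1. Collecting the sign factors: -1.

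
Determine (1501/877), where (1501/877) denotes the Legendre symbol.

(1501/877)
  = (624/877)    [1501 ≡ 624 mod 877]
  = (39/877)    [877 ≡ 5 mod 8 ⇒ (2/877)^4 = +1]
  = (877/39)    [QR: 877 ≡ 1 mod 4, sign kept]
  = (19/39)    [877 ≡ 19 mod 39]
  = -(39/19)    [QR: both ≡ 3 mod 4, sign flips]
  = -(1/19)    [39 ≡ 1 mod 19]
  = -1    [(1/19) = 1]

-1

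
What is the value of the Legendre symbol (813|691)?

Reduce the numerator: 813 ≡ 122 (mod 691), so (813|691) = (122|691).
Factor out 2: 122 = 2·61. Since 691 ≡ 3 (mod 8), (2|691) = -1. Now have -(61|691).
61 ≡ 1 (mod 4), so quadratic reciprocity gives (61|691) = (691|61). Reduce: 691 ≡ 20 (mod 61). Now have -(20|61).
Factor out 2: 20 = 2^2·5. Since 61 ≡ 5 (mod 8), (2|61) = -1, and (2|61)^2 = +1. Now have -(5|61).
5 ≡ 1 (mod 4), so quadratic reciprocity gives (5|61) = (61|5). Reduce: 61 ≡ 1 (mod 5). Now have -(1|5).
(1|5) = 1. Collecting the sign factors: -1.

-1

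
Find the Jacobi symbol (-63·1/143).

By multiplicativity, (-63·1/143) = (-63/143)·(1/143).
First factor (-63/143):
(-63/143)
  = (80/143)    [-63 ≡ 80 mod 143]
  = (5/143)    [143 ≡ 7 mod 8 ⇒ (2/143)^4 = +1]
  = (143/5)    [QR: 5 ≡ 1 mod 4, sign kept]
  = (3/5)    [143 ≡ 3 mod 5]
  = (5/3)    [QR: 5 ≡ 1 mod 4, sign kept]
  = (2/3)    [5 ≡ 2 mod 3]
  = -(1/3)    [3 ≡ 3 mod 8 ⇒ (2/3) = -1]
  = -1    [(1/3) = 1]
Second factor (1/143):
(1/143)
  = 1    [(1/143) = 1]
Product: (-1)·(1) = -1.

-1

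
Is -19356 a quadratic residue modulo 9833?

yes

Reduce the numerator: -19356 ≡ 310 (mod 9833), so (-19356/9833) = (310/9833).
Factor out 2: 310 = 2·155. Since 9833 ≡ 1 (mod 8), (2/9833) = +1. Now have (155/9833).
9833 ≡ 1 (mod 4), so quadratic reciprocity gives (155/9833) = (9833/155). Reduce: 9833 ≡ 68 (mod 155). Now have (68/155).
Factor out 2: 68 = 2^2·17. Since 155 ≡ 3 (mod 8), (2/155) = -1, and (2/155)^2 = +1. Now have (17/155).
17 ≡ 1 (mod 4), so quadratic reciprocity gives (17/155) = (155/17). Reduce: 155 ≡ 2 (mod 17). Now have (2/17).
Factor out 2: 2 = 2. Since 17 ≡ 1 (mod 8), (2/17) = +1. Now have (1/17).
(1/17) = 1. Collecting the sign factors: 1.
The Legendre symbol is 1, so x^2 ≡ -19356 (mod 9833) has solution.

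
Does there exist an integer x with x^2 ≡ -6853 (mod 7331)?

yes

(-6853|7331)
  = -(6853|7331)    [7331 ≡ 3 mod 4 ⇒ (-1|7331) = -1]
  = -(7331|6853)    [QR: 6853 ≡ 1 mod 4, sign kept]
  = -(478|6853)    [7331 ≡ 478 mod 6853]
  = (239|6853)    [6853 ≡ 5 mod 8 ⇒ (2|6853) = -1]
  = (6853|239)    [QR: 6853 ≡ 1 mod 4, sign kept]
  = (161|239)    [6853 ≡ 161 mod 239]
  = (239|161)    [QR: 161 ≡ 1 mod 4, sign kept]
  = (78|161)    [239 ≡ 78 mod 161]
  = (39|161)    [161 ≡ 1 mod 8 ⇒ (2|161) = +1]
  = (161|39)    [QR: 161 ≡ 1 mod 4, sign kept]
  = (5|39)    [161 ≡ 5 mod 39]
  = (39|5)    [QR: 5 ≡ 1 mod 4, sign kept]
  = (4|5)    [39 ≡ 4 mod 5]
  = (1|5)    [5 ≡ 5 mod 8 ⇒ (2|5)^2 = +1]
  = 1    [(1|5) = 1]
(-6853|7331) = 1, and 7331 is prime, so -6853 is a quadratic residue mod 7331.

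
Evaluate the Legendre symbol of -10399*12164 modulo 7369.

By multiplicativity, (-10399·12164/7369) = (-10399/7369)·(12164/7369).
First factor (-10399/7369):
Pull out -1: (-10399/7369) = (-1/7369)·(10399/7369). Since 7369 ≡ 1 (mod 4), (-1/7369) = +1. Now have (10399/7369).
Reduce the numerator: 10399 ≡ 3030 (mod 7369), so (10399/7369) = (3030/7369).
Factor out 2: 3030 = 2·1515. Since 7369 ≡ 1 (mod 8), (2/7369) = +1. Now have (1515/7369).
7369 ≡ 1 (mod 4), so quadratic reciprocity gives (1515/7369) = (7369/1515). Reduce: 7369 ≡ 1309 (mod 1515). Now have (1309/1515).
1309 ≡ 1 (mod 4), so quadratic reciprocity gives (1309/1515) = (1515/1309). Reduce: 1515 ≡ 206 (mod 1309). Now have (206/1309).
Factor out 2: 206 = 2·103. Since 1309 ≡ 5 (mod 8), (2/1309) = -1. Now have -(103/1309).
1309 ≡ 1 (mod 4), so quadratic reciprocity gives (103/1309) = (1309/103). Reduce: 1309 ≡ 73 (mod 103). Now have -(73/103).
73 ≡ 1 (mod 4), so quadratic reciprocity gives (73/103) = (103/73). Reduce: 103 ≡ 30 (mod 73). Now have -(30/73).
Factor out 2: 30 = 2·15. Since 73 ≡ 1 (mod 8), (2/73) = +1. Now have -(15/73).
73 ≡ 1 (mod 4), so quadratic reciprocity gives (15/73) = (73/15). Reduce: 73 ≡ 13 (mod 15). Now have -(13/15).
13 ≡ 1 (mod 4), so quadratic reciprocity gives (13/15) = (15/13). Reduce: 15 ≡ 2 (mod 13). Now have -(2/13).
Factor out 2: 2 = 2. Since 13 ≡ 5 (mod 8), (2/13) = -1. Now have (1/13).
(1/13) = 1. Collecting the sign factors: 1.
Second factor (12164/7369):
Reduce the numerator: 12164 ≡ 4795 (mod 7369), so (12164/7369) = (4795/7369).
7369 ≡ 1 (mod 4), so quadratic reciprocity gives (4795/7369) = (7369/4795). Reduce: 7369 ≡ 2574 (mod 4795). Now have (2574/4795).
Factor out 2: 2574 = 2·1287. Since 4795 ≡ 3 (mod 8), (2/4795) = -1. Now have -(1287/4795).
Both 1287 ≡ 3 and 4795 ≡ 3 (mod 4), so reciprocity gives (1287/4795) = -(4795/1287). Reduce: 4795 ≡ 934 (mod 1287). Now have (934/1287).
Factor out 2: 934 = 2·467. Since 1287 ≡ 7 (mod 8), (2/1287) = +1. Now have (467/1287).
Both 467 ≡ 3 and 1287 ≡ 3 (mod 4), so reciprocity gives (467/1287) = -(1287/467). Reduce: 1287 ≡ 353 (mod 467). Now have -(353/467).
353 ≡ 1 (mod 4), so quadratic reciprocity gives (353/467) = (467/353). Reduce: 467 ≡ 114 (mod 353). Now have -(114/353).
Factor out 2: 114 = 2·57. Since 353 ≡ 1 (mod 8), (2/353) = +1. Now have -(57/353).
57 ≡ 1 (mod 4), so quadratic reciprocity gives (57/353) = (353/57). Reduce: 353 ≡ 11 (mod 57). Now have -(11/57).
57 ≡ 1 (mod 4), so quadratic reciprocity gives (11/57) = (57/11). Reduce: 57 ≡ 2 (mod 11). Now have -(2/11).
Factor out 2: 2 = 2. Since 11 ≡ 3 (mod 8), (2/11) = -1. Now have (1/11).
(1/11) = 1. Collecting the sign factors: 1.
Product: (1)·(1) = 1.

1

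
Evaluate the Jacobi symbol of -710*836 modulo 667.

-1

By multiplicativity, (-710·836 / 667) = (-710 / 667)·(836 / 667).
First factor (-710 / 667):
(-710 / 667)
  = (624 / 667)    [-710 ≡ 624 mod 667]
  = (39 / 667)    [667 ≡ 3 mod 8 ⇒ (2 / 667)^4 = +1]
  = -(667 / 39)    [QR: both ≡ 3 mod 4, sign flips]
  = -(4 / 39)    [667 ≡ 4 mod 39]
  = -(1 / 39)    [39 ≡ 7 mod 8 ⇒ (2 / 39)^2 = +1]
  = -1    [(1 / 39) = 1]
Second factor (836 / 667):
(836 / 667)
  = (169 / 667)    [836 ≡ 169 mod 667]
  = (667 / 169)    [QR: 169 ≡ 1 mod 4, sign kept]
  = (160 / 169)    [667 ≡ 160 mod 169]
  = (5 / 169)    [169 ≡ 1 mod 8 ⇒ (2 / 169)^5 = +1]
  = (169 / 5)    [QR: 5 ≡ 1 mod 4, sign kept]
  = (4 / 5)    [169 ≡ 4 mod 5]
  = (1 / 5)    [5 ≡ 5 mod 8 ⇒ (2 / 5)^2 = +1]
  = 1    [(1 / 5) = 1]
Product: (-1)·(1) = -1.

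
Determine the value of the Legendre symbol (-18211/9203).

Reduce the numerator: -18211 ≡ 195 (mod 9203), so (-18211/9203) = (195/9203).
Both 195 ≡ 3 and 9203 ≡ 3 (mod 4), so reciprocity gives (195/9203) = -(9203/195). Reduce: 9203 ≡ 38 (mod 195). Now have -(38/195).
Factor out 2: 38 = 2·19. Since 195 ≡ 3 (mod 8), (2/195) = -1. Now have (19/195).
Both 19 ≡ 3 and 195 ≡ 3 (mod 4), so reciprocity gives (19/195) = -(195/19). Reduce: 195 ≡ 5 (mod 19). Now have -(5/19).
5 ≡ 1 (mod 4), so quadratic reciprocity gives (5/19) = (19/5). Reduce: 19 ≡ 4 (mod 5). Now have -(4/5).
Factor out 2: 4 = 2^2. Since 5 ≡ 5 (mod 8), (2/5) = -1, and (2/5)^2 = +1. Now have -(1/5).
(1/5) = 1. Collecting the sign factors: -1.

-1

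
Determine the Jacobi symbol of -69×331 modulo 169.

1

By multiplicativity, (-69·331/169) = (-69/169)·(331/169).
First factor (-69/169):
(-69/169)
  = (69/169)    [169 ≡ 1 mod 4 ⇒ (-1/169) = +1]
  = (169/69)    [QR: 69 ≡ 1 mod 4, sign kept]
  = (31/69)    [169 ≡ 31 mod 69]
  = (69/31)    [QR: 69 ≡ 1 mod 4, sign kept]
  = (7/31)    [69 ≡ 7 mod 31]
  = -(31/7)    [QR: both ≡ 3 mod 4, sign flips]
  = -(3/7)    [31 ≡ 3 mod 7]
  = (7/3)    [QR: both ≡ 3 mod 4, sign flips]
  = (1/3)    [7 ≡ 1 mod 3]
  = 1    [(1/3) = 1]
Second factor (331/169):
(331/169)
  = (162/169)    [331 ≡ 162 mod 169]
  = (81/169)    [169 ≡ 1 mod 8 ⇒ (2/169) = +1]
  = (169/81)    [QR: 81 ≡ 1 mod 4, sign kept]
  = (7/81)    [169 ≡ 7 mod 81]
  = (81/7)    [QR: 81 ≡ 1 mod 4, sign kept]
  = (4/7)    [81 ≡ 4 mod 7]
  = (1/7)    [7 ≡ 7 mod 8 ⇒ (2/7)^2 = +1]
  = 1    [(1/7) = 1]
Product: (1)·(1) = 1.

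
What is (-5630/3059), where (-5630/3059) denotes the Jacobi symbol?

Reduce the numerator: -5630 ≡ 488 (mod 3059), so (-5630/3059) = (488/3059).
Factor out 2: 488 = 2^3·61. Since 3059 ≡ 3 (mod 8), (2/3059) = -1, and (2/3059)^3 = -1. Now have -(61/3059).
61 ≡ 1 (mod 4), so quadratic reciprocity gives (61/3059) = (3059/61). Reduce: 3059 ≡ 9 (mod 61). Now have -(9/61).
9 ≡ 1 (mod 4), so quadratic reciprocity gives (9/61) = (61/9). Reduce: 61 ≡ 7 (mod 9). Now have -(7/9).
9 ≡ 1 (mod 4), so quadratic reciprocity gives (7/9) = (9/7). Reduce: 9 ≡ 2 (mod 7). Now have -(2/7).
Factor out 2: 2 = 2. Since 7 ≡ 7 (mod 8), (2/7) = +1. Now have -(1/7).
(1/7) = 1. Collecting the sign factors: -1.

-1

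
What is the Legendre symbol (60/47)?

(60/47)
  = (13/47)    [60 ≡ 13 mod 47]
  = (47/13)    [QR: 13 ≡ 1 mod 4, sign kept]
  = (8/13)    [47 ≡ 8 mod 13]
  = -(1/13)    [13 ≡ 5 mod 8 ⇒ (2/13)^3 = -1]
  = -1    [(1/13) = 1]

-1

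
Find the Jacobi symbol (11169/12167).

(11169/12167)
  = (12167/11169)    [QR: 11169 ≡ 1 mod 4, sign kept]
  = (998/11169)    [12167 ≡ 998 mod 11169]
  = (499/11169)    [11169 ≡ 1 mod 8 ⇒ (2/11169) = +1]
  = (11169/499)    [QR: 11169 ≡ 1 mod 4, sign kept]
  = (191/499)    [11169 ≡ 191 mod 499]
  = -(499/191)    [QR: both ≡ 3 mod 4, sign flips]
  = -(117/191)    [499 ≡ 117 mod 191]
  = -(191/117)    [QR: 117 ≡ 1 mod 4, sign kept]
  = -(74/117)    [191 ≡ 74 mod 117]
  = (37/117)    [117 ≡ 5 mod 8 ⇒ (2/117) = -1]
  = (117/37)    [QR: 37 ≡ 1 mod 4, sign kept]
  = (6/37)    [117 ≡ 6 mod 37]
  = -(3/37)    [37 ≡ 5 mod 8 ⇒ (2/37) = -1]
  = -(37/3)    [QR: 37 ≡ 1 mod 4, sign kept]
  = -(1/3)    [37 ≡ 1 mod 3]
  = -1    [(1/3) = 1]

-1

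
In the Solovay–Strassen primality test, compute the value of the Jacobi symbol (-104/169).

0

(-104/169)
  = (65/169)    [-104 ≡ 65 mod 169]
  = (169/65)    [QR: 65 ≡ 1 mod 4, sign kept]
  = (39/65)    [169 ≡ 39 mod 65]
  = (65/39)    [QR: 65 ≡ 1 mod 4, sign kept]
  = (26/39)    [65 ≡ 26 mod 39]
  = (13/39)    [39 ≡ 7 mod 8 ⇒ (2/39) = +1]
  = (39/13)    [QR: 13 ≡ 1 mod 4, sign kept]
  = (0/13)    [39 ≡ 0 mod 13]
  = 0    [numerator 0, gcd > 1]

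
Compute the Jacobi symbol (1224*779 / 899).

By multiplicativity, (1224·779 / 899) = (1224 / 899)·(779 / 899).
First factor (1224 / 899):
Reduce the numerator: 1224 ≡ 325 (mod 899), so (1224 / 899) = (325 / 899).
325 ≡ 1 (mod 4), so quadratic reciprocity gives (325 / 899) = (899 / 325). Reduce: 899 ≡ 249 (mod 325). Now have (249 / 325).
249 ≡ 1 (mod 4), so quadratic reciprocity gives (249 / 325) = (325 / 249). Reduce: 325 ≡ 76 (mod 249). Now have (76 / 249).
Factor out 2: 76 = 2^2·19. Since 249 ≡ 1 (mod 8), (2 / 249) = +1, and (2 / 249)^2 = +1. Now have (19 / 249).
249 ≡ 1 (mod 4), so quadratic reciprocity gives (19 / 249) = (249 / 19). Reduce: 249 ≡ 2 (mod 19). Now have (2 / 19).
Factor out 2: 2 = 2. Since 19 ≡ 3 (mod 8), (2 / 19) = -1. Now have -(1 / 19).
(1 / 19) = 1. Collecting the sign factors: -1.
Second factor (779 / 899):
Both 779 ≡ 3 and 899 ≡ 3 (mod 4), so reciprocity gives (779 / 899) = -(899 / 779). Reduce: 899 ≡ 120 (mod 779). Now have -(120 / 779).
Factor out 2: 120 = 2^3·15. Since 779 ≡ 3 (mod 8), (2 / 779) = -1, and (2 / 779)^3 = -1. Now have (15 / 779).
Both 15 ≡ 3 and 779 ≡ 3 (mod 4), so reciprocity gives (15 / 779) = -(779 / 15). Reduce: 779 ≡ 14 (mod 15). Now have -(14 / 15).
Factor out 2: 14 = 2·7. Since 15 ≡ 7 (mod 8), (2 / 15) = +1. Now have -(7 / 15).
Both 7 ≡ 3 and 15 ≡ 3 (mod 4), so reciprocity gives (7 / 15) = -(15 / 7). Reduce: 15 ≡ 1 (mod 7). Now have (1 / 7).
(1 / 7) = 1. Collecting the sign factors: 1.
Product: (-1)·(1) = -1.

-1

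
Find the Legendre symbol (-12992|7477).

Pull out -1: (-12992|7477) = (-1|7477)·(12992|7477). Since 7477 ≡ 1 (mod 4), (-1|7477) = +1. Now have (12992|7477).
Reduce the numerator: 12992 ≡ 5515 (mod 7477), so (12992|7477) = (5515|7477).
7477 ≡ 1 (mod 4), so quadratic reciprocity gives (5515|7477) = (7477|5515). Reduce: 7477 ≡ 1962 (mod 5515). Now have (1962|5515).
Factor out 2: 1962 = 2·981. Since 5515 ≡ 3 (mod 8), (2|5515) = -1. Now have -(981|5515).
981 ≡ 1 (mod 4), so quadratic reciprocity gives (981|5515) = (5515|981). Reduce: 5515 ≡ 610 (mod 981). Now have -(610|981).
Factor out 2: 610 = 2·305. Since 981 ≡ 5 (mod 8), (2|981) = -1. Now have (305|981).
305 ≡ 1 (mod 4), so quadratic reciprocity gives (305|981) = (981|305). Reduce: 981 ≡ 66 (mod 305). Now have (66|305).
Factor out 2: 66 = 2·33. Since 305 ≡ 1 (mod 8), (2|305) = +1. Now have (33|305).
33 ≡ 1 (mod 4), so quadratic reciprocity gives (33|305) = (305|33). Reduce: 305 ≡ 8 (mod 33). Now have (8|33).
Factor out 2: 8 = 2^3. Since 33 ≡ 1 (mod 8), (2|33) = +1, and (2|33)^3 = +1. Now have (1|33).
(1|33) = 1. Collecting the sign factors: 1.

1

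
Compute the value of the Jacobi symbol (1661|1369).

Reduce the numerator: 1661 ≡ 292 (mod 1369), so (1661|1369) = (292|1369).
Factor out 2: 292 = 2^2·73. Since 1369 ≡ 1 (mod 8), (2|1369) = +1, and (2|1369)^2 = +1. Now have (73|1369).
73 ≡ 1 (mod 4), so quadratic reciprocity gives (73|1369) = (1369|73). Reduce: 1369 ≡ 55 (mod 73). Now have (55|73).
73 ≡ 1 (mod 4), so quadratic reciprocity gives (55|73) = (73|55). Reduce: 73 ≡ 18 (mod 55). Now have (18|55).
Factor out 2: 18 = 2·9. Since 55 ≡ 7 (mod 8), (2|55) = +1. Now have (9|55).
9 ≡ 1 (mod 4), so quadratic reciprocity gives (9|55) = (55|9). Reduce: 55 ≡ 1 (mod 9). Now have (1|9).
(1|9) = 1. Collecting the sign factors: 1.

1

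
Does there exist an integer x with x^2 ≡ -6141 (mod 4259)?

no

Pull out -1: (-6141/4259) = (-1/4259)·(6141/4259). Since 4259 ≡ 3 (mod 4), (-1/4259) = -1. Now have -(6141/4259).
Reduce the numerator: 6141 ≡ 1882 (mod 4259), so (6141/4259) = (1882/4259).
Factor out 2: 1882 = 2·941. Since 4259 ≡ 3 (mod 8), (2/4259) = -1. Now have (941/4259).
941 ≡ 1 (mod 4), so quadratic reciprocity gives (941/4259) = (4259/941). Reduce: 4259 ≡ 495 (mod 941). Now have (495/941).
941 ≡ 1 (mod 4), so quadratic reciprocity gives (495/941) = (941/495). Reduce: 941 ≡ 446 (mod 495). Now have (446/495).
Factor out 2: 446 = 2·223. Since 495 ≡ 7 (mod 8), (2/495) = +1. Now have (223/495).
Both 223 ≡ 3 and 495 ≡ 3 (mod 4), so reciprocity gives (223/495) = -(495/223). Reduce: 495 ≡ 49 (mod 223). Now have -(49/223).
49 ≡ 1 (mod 4), so quadratic reciprocity gives (49/223) = (223/49). Reduce: 223 ≡ 27 (mod 49). Now have -(27/49).
49 ≡ 1 (mod 4), so quadratic reciprocity gives (27/49) = (49/27). Reduce: 49 ≡ 22 (mod 27). Now have -(22/27).
Factor out 2: 22 = 2·11. Since 27 ≡ 3 (mod 8), (2/27) = -1. Now have (11/27).
Both 11 ≡ 3 and 27 ≡ 3 (mod 4), so reciprocity gives (11/27) = -(27/11). Reduce: 27 ≡ 5 (mod 11). Now have -(5/11).
5 ≡ 1 (mod 4), so quadratic reciprocity gives (5/11) = (11/5). Reduce: 11 ≡ 1 (mod 5). Now have -(1/5).
(1/5) = 1. Collecting the sign factors: -1.
(-6141/4259) = -1, and 4259 is prime, so -6141 is not a quadratic residue mod 4259.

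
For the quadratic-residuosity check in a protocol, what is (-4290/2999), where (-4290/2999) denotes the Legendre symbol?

-1

(-4290/2999)
  = -(4290/2999)    [2999 ≡ 3 mod 4 ⇒ (-1/2999) = -1]
  = -(1291/2999)    [4290 ≡ 1291 mod 2999]
  = (2999/1291)    [QR: both ≡ 3 mod 4, sign flips]
  = (417/1291)    [2999 ≡ 417 mod 1291]
  = (1291/417)    [QR: 417 ≡ 1 mod 4, sign kept]
  = (40/417)    [1291 ≡ 40 mod 417]
  = (5/417)    [417 ≡ 1 mod 8 ⇒ (2/417)^3 = +1]
  = (417/5)    [QR: 5 ≡ 1 mod 4, sign kept]
  = (2/5)    [417 ≡ 2 mod 5]
  = -(1/5)    [5 ≡ 5 mod 8 ⇒ (2/5) = -1]
  = -1    [(1/5) = 1]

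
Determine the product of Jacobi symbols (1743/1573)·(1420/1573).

1

By multiplicativity, (1743·1420/1573) = (1743/1573)·(1420/1573).
First factor (1743/1573):
(1743/1573)
  = (170/1573)    [1743 ≡ 170 mod 1573]
  = -(85/1573)    [1573 ≡ 5 mod 8 ⇒ (2/1573) = -1]
  = -(1573/85)    [QR: 85 ≡ 1 mod 4, sign kept]
  = -(43/85)    [1573 ≡ 43 mod 85]
  = -(85/43)    [QR: 85 ≡ 1 mod 4, sign kept]
  = -(42/43)    [85 ≡ 42 mod 43]
  = (21/43)    [43 ≡ 3 mod 8 ⇒ (2/43) = -1]
  = (43/21)    [QR: 21 ≡ 1 mod 4, sign kept]
  = (1/21)    [43 ≡ 1 mod 21]
  = 1    [(1/21) = 1]
Second factor (1420/1573):
(1420/1573)
  = (355/1573)    [1573 ≡ 5 mod 8 ⇒ (2/1573)^2 = +1]
  = (1573/355)    [QR: 1573 ≡ 1 mod 4, sign kept]
  = (153/355)    [1573 ≡ 153 mod 355]
  = (355/153)    [QR: 153 ≡ 1 mod 4, sign kept]
  = (49/153)    [355 ≡ 49 mod 153]
  = (153/49)    [QR: 49 ≡ 1 mod 4, sign kept]
  = (6/49)    [153 ≡ 6 mod 49]
  = (3/49)    [49 ≡ 1 mod 8 ⇒ (2/49) = +1]
  = (49/3)    [QR: 49 ≡ 1 mod 4, sign kept]
  = (1/3)    [49 ≡ 1 mod 3]
  = 1    [(1/3) = 1]
Product: (1)·(1) = 1.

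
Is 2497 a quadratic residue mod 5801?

2497 ≡ 1 (mod 4), so quadratic reciprocity gives (2497/5801) = (5801/2497). Reduce: 5801 ≡ 807 (mod 2497). Now have (807/2497).
2497 ≡ 1 (mod 4), so quadratic reciprocity gives (807/2497) = (2497/807). Reduce: 2497 ≡ 76 (mod 807). Now have (76/807).
Factor out 2: 76 = 2^2·19. Since 807 ≡ 7 (mod 8), (2/807) = +1, and (2/807)^2 = +1. Now have (19/807).
Both 19 ≡ 3 and 807 ≡ 3 (mod 4), so reciprocity gives (19/807) = -(807/19). Reduce: 807 ≡ 9 (mod 19). Now have -(9/19).
9 ≡ 1 (mod 4), so quadratic reciprocity gives (9/19) = (19/9). Reduce: 19 ≡ 1 (mod 9). Now have -(1/9).
(1/9) = 1. Collecting the sign factors: -1.
(2497/5801) = -1, and 5801 is prime, so 2497 is not a quadratic residue mod 5801.

no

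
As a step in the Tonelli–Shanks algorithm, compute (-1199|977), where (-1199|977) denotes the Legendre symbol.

(-1199|977)
  = (755|977)    [-1199 ≡ 755 mod 977]
  = (977|755)    [QR: 977 ≡ 1 mod 4, sign kept]
  = (222|755)    [977 ≡ 222 mod 755]
  = -(111|755)    [755 ≡ 3 mod 8 ⇒ (2|755) = -1]
  = (755|111)    [QR: both ≡ 3 mod 4, sign flips]
  = (89|111)    [755 ≡ 89 mod 111]
  = (111|89)    [QR: 89 ≡ 1 mod 4, sign kept]
  = (22|89)    [111 ≡ 22 mod 89]
  = (11|89)    [89 ≡ 1 mod 8 ⇒ (2|89) = +1]
  = (89|11)    [QR: 89 ≡ 1 mod 4, sign kept]
  = (1|11)    [89 ≡ 1 mod 11]
  = 1    [(1|11) = 1]

1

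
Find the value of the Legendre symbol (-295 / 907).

-1

(-295 / 907)
  = (612 / 907)    [-295 ≡ 612 mod 907]
  = (153 / 907)    [907 ≡ 3 mod 8 ⇒ (2 / 907)^2 = +1]
  = (907 / 153)    [QR: 153 ≡ 1 mod 4, sign kept]
  = (142 / 153)    [907 ≡ 142 mod 153]
  = (71 / 153)    [153 ≡ 1 mod 8 ⇒ (2 / 153) = +1]
  = (153 / 71)    [QR: 153 ≡ 1 mod 4, sign kept]
  = (11 / 71)    [153 ≡ 11 mod 71]
  = -(71 / 11)    [QR: both ≡ 3 mod 4, sign flips]
  = -(5 / 11)    [71 ≡ 5 mod 11]
  = -(11 / 5)    [QR: 5 ≡ 1 mod 4, sign kept]
  = -(1 / 5)    [11 ≡ 1 mod 5]
  = -1    [(1 / 5) = 1]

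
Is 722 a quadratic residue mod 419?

no

(722/419)
  = (303/419)    [722 ≡ 303 mod 419]
  = -(419/303)    [QR: both ≡ 3 mod 4, sign flips]
  = -(116/303)    [419 ≡ 116 mod 303]
  = -(29/303)    [303 ≡ 7 mod 8 ⇒ (2/303)^2 = +1]
  = -(303/29)    [QR: 29 ≡ 1 mod 4, sign kept]
  = -(13/29)    [303 ≡ 13 mod 29]
  = -(29/13)    [QR: 13 ≡ 1 mod 4, sign kept]
  = -(3/13)    [29 ≡ 3 mod 13]
  = -(13/3)    [QR: 13 ≡ 1 mod 4, sign kept]
  = -(1/3)    [13 ≡ 1 mod 3]
  = -1    [(1/3) = 1]
(722/419) = -1, and 419 is prime, so 722 is not a quadratic residue mod 419.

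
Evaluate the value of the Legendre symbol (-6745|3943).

-1

(-6745|3943)
  = -(6745|3943)    [3943 ≡ 3 mod 4 ⇒ (-1|3943) = -1]
  = -(2802|3943)    [6745 ≡ 2802 mod 3943]
  = -(1401|3943)    [3943 ≡ 7 mod 8 ⇒ (2|3943) = +1]
  = -(3943|1401)    [QR: 1401 ≡ 1 mod 4, sign kept]
  = -(1141|1401)    [3943 ≡ 1141 mod 1401]
  = -(1401|1141)    [QR: 1141 ≡ 1 mod 4, sign kept]
  = -(260|1141)    [1401 ≡ 260 mod 1141]
  = -(65|1141)    [1141 ≡ 5 mod 8 ⇒ (2|1141)^2 = +1]
  = -(1141|65)    [QR: 65 ≡ 1 mod 4, sign kept]
  = -(36|65)    [1141 ≡ 36 mod 65]
  = -(9|65)    [65 ≡ 1 mod 8 ⇒ (2|65)^2 = +1]
  = -(65|9)    [QR: 9 ≡ 1 mod 4, sign kept]
  = -(2|9)    [65 ≡ 2 mod 9]
  = -(1|9)    [9 ≡ 1 mod 8 ⇒ (2|9) = +1]
  = -1    [(1|9) = 1]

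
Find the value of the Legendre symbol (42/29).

(42/29)
  = (13/29)    [42 ≡ 13 mod 29]
  = (29/13)    [QR: 13 ≡ 1 mod 4, sign kept]
  = (3/13)    [29 ≡ 3 mod 13]
  = (13/3)    [QR: 13 ≡ 1 mod 4, sign kept]
  = (1/3)    [13 ≡ 1 mod 3]
  = 1    [(1/3) = 1]

1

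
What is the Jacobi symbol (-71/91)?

(-71/91)
  = -(71/91)    [91 ≡ 3 mod 4 ⇒ (-1/91) = -1]
  = (91/71)    [QR: both ≡ 3 mod 4, sign flips]
  = (20/71)    [91 ≡ 20 mod 71]
  = (5/71)    [71 ≡ 7 mod 8 ⇒ (2/71)^2 = +1]
  = (71/5)    [QR: 5 ≡ 1 mod 4, sign kept]
  = (1/5)    [71 ≡ 1 mod 5]
  = 1    [(1/5) = 1]

1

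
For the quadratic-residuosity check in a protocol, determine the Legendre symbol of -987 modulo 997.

Pull out -1: (-987 / 997) = (-1 / 997)·(987 / 997). Since 997 ≡ 1 (mod 4), (-1 / 997) = +1. Now have (987 / 997).
997 ≡ 1 (mod 4), so quadratic reciprocity gives (987 / 997) = (997 / 987). Reduce: 997 ≡ 10 (mod 987). Now have (10 / 987).
Factor out 2: 10 = 2·5. Since 987 ≡ 3 (mod 8), (2 / 987) = -1. Now have -(5 / 987).
5 ≡ 1 (mod 4), so quadratic reciprocity gives (5 / 987) = (987 / 5). Reduce: 987 ≡ 2 (mod 5). Now have -(2 / 5).
Factor out 2: 2 = 2. Since 5 ≡ 5 (mod 8), (2 / 5) = -1. Now have (1 / 5).
(1 / 5) = 1. Collecting the sign factors: 1.

1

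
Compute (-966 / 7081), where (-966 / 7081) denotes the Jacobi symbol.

-1

(-966 / 7081)
  = (966 / 7081)    [7081 ≡ 1 mod 4 ⇒ (-1 / 7081) = +1]
  = (483 / 7081)    [7081 ≡ 1 mod 8 ⇒ (2 / 7081) = +1]
  = (7081 / 483)    [QR: 7081 ≡ 1 mod 4, sign kept]
  = (319 / 483)    [7081 ≡ 319 mod 483]
  = -(483 / 319)    [QR: both ≡ 3 mod 4, sign flips]
  = -(164 / 319)    [483 ≡ 164 mod 319]
  = -(41 / 319)    [319 ≡ 7 mod 8 ⇒ (2 / 319)^2 = +1]
  = -(319 / 41)    [QR: 41 ≡ 1 mod 4, sign kept]
  = -(32 / 41)    [319 ≡ 32 mod 41]
  = -(1 / 41)    [41 ≡ 1 mod 8 ⇒ (2 / 41)^5 = +1]
  = -1    [(1 / 41) = 1]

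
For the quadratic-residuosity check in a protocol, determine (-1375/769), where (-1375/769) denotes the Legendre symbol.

Reduce the numerator: -1375 ≡ 163 (mod 769), so (-1375/769) = (163/769).
769 ≡ 1 (mod 4), so quadratic reciprocity gives (163/769) = (769/163). Reduce: 769 ≡ 117 (mod 163). Now have (117/163).
117 ≡ 1 (mod 4), so quadratic reciprocity gives (117/163) = (163/117). Reduce: 163 ≡ 46 (mod 117). Now have (46/117).
Factor out 2: 46 = 2·23. Since 117 ≡ 5 (mod 8), (2/117) = -1. Now have -(23/117).
117 ≡ 1 (mod 4), so quadratic reciprocity gives (23/117) = (117/23). Reduce: 117 ≡ 2 (mod 23). Now have -(2/23).
Factor out 2: 2 = 2. Since 23 ≡ 7 (mod 8), (2/23) = +1. Now have -(1/23).
(1/23) = 1. Collecting the sign factors: -1.

-1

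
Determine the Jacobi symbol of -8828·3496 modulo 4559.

By multiplicativity, (-8828·3496/4559) = (-8828/4559)·(3496/4559).
First factor (-8828/4559):
Reduce the numerator: -8828 ≡ 290 (mod 4559), so (-8828/4559) = (290/4559).
Factor out 2: 290 = 2·145. Since 4559 ≡ 7 (mod 8), (2/4559) = +1. Now have (145/4559).
145 ≡ 1 (mod 4), so quadratic reciprocity gives (145/4559) = (4559/145). Reduce: 4559 ≡ 64 (mod 145). Now have (64/145).
Factor out 2: 64 = 2^6. Since 145 ≡ 1 (mod 8), (2/145) = +1, and (2/145)^6 = +1. Now have (1/145).
(1/145) = 1. Collecting the sign factors: 1.
Second factor (3496/4559):
Factor out 2: 3496 = 2^3·437. Since 4559 ≡ 7 (mod 8), (2/4559) = +1, and (2/4559)^3 = +1. Now have (437/4559).
437 ≡ 1 (mod 4), so quadratic reciprocity gives (437/4559) = (4559/437). Reduce: 4559 ≡ 189 (mod 437). Now have (189/437).
189 ≡ 1 (mod 4), so quadratic reciprocity gives (189/437) = (437/189). Reduce: 437 ≡ 59 (mod 189). Now have (59/189).
189 ≡ 1 (mod 4), so quadratic reciprocity gives (59/189) = (189/59). Reduce: 189 ≡ 12 (mod 59). Now have (12/59).
Factor out 2: 12 = 2^2·3. Since 59 ≡ 3 (mod 8), (2/59) = -1, and (2/59)^2 = +1. Now have (3/59).
Both 3 ≡ 3 and 59 ≡ 3 (mod 4), so reciprocity gives (3/59) = -(59/3). Reduce: 59 ≡ 2 (mod 3). Now have -(2/3).
Factor out 2: 2 = 2. Since 3 ≡ 3 (mod 8), (2/3) = -1. Now have (1/3).
(1/3) = 1. Collecting the sign factors: 1.
Product: (1)·(1) = 1.

1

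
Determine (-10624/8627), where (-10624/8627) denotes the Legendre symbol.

Pull out -1: (-10624/8627) = (-1/8627)·(10624/8627). Since 8627 ≡ 3 (mod 4), (-1/8627) = -1. Now have -(10624/8627).
Reduce the numerator: 10624 ≡ 1997 (mod 8627), so (10624/8627) = (1997/8627).
1997 ≡ 1 (mod 4), so quadratic reciprocity gives (1997/8627) = (8627/1997). Reduce: 8627 ≡ 639 (mod 1997). Now have -(639/1997).
1997 ≡ 1 (mod 4), so quadratic reciprocity gives (639/1997) = (1997/639). Reduce: 1997 ≡ 80 (mod 639). Now have -(80/639).
Factor out 2: 80 = 2^4·5. Since 639 ≡ 7 (mod 8), (2/639) = +1, and (2/639)^4 = +1. Now have -(5/639).
5 ≡ 1 (mod 4), so quadratic reciprocity gives (5/639) = (639/5). Reduce: 639 ≡ 4 (mod 5). Now have -(4/5).
Factor out 2: 4 = 2^2. Since 5 ≡ 5 (mod 8), (2/5) = -1, and (2/5)^2 = +1. Now have -(1/5).
(1/5) = 1. Collecting the sign factors: -1.

-1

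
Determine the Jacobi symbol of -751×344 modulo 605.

By multiplicativity, (-751·344/605) = (-751/605)·(344/605).
First factor (-751/605):
(-751/605)
  = (751/605)    [605 ≡ 1 mod 4 ⇒ (-1/605) = +1]
  = (146/605)    [751 ≡ 146 mod 605]
  = -(73/605)    [605 ≡ 5 mod 8 ⇒ (2/605) = -1]
  = -(605/73)    [QR: 73 ≡ 1 mod 4, sign kept]
  = -(21/73)    [605 ≡ 21 mod 73]
  = -(73/21)    [QR: 21 ≡ 1 mod 4, sign kept]
  = -(10/21)    [73 ≡ 10 mod 21]
  = (5/21)    [21 ≡ 5 mod 8 ⇒ (2/21) = -1]
  = (21/5)    [QR: 5 ≡ 1 mod 4, sign kept]
  = (1/5)    [21 ≡ 1 mod 5]
  = 1    [(1/5) = 1]
Second factor (344/605):
(344/605)
  = -(43/605)    [605 ≡ 5 mod 8 ⇒ (2/605)^3 = -1]
  = -(605/43)    [QR: 605 ≡ 1 mod 4, sign kept]
  = -(3/43)    [605 ≡ 3 mod 43]
  = (43/3)    [QR: both ≡ 3 mod 4, sign flips]
  = (1/3)    [43 ≡ 1 mod 3]
  = 1    [(1/3) = 1]
Product: (1)·(1) = 1.

1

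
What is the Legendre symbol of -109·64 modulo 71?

-1

By multiplicativity, (-109·64 / 71) = (-109 / 71)·(64 / 71).
First factor (-109 / 71):
(-109 / 71)
  = -(109 / 71)    [71 ≡ 3 mod 4 ⇒ (-1 / 71) = -1]
  = -(38 / 71)    [109 ≡ 38 mod 71]
  = -(19 / 71)    [71 ≡ 7 mod 8 ⇒ (2 / 71) = +1]
  = (71 / 19)    [QR: both ≡ 3 mod 4, sign flips]
  = (14 / 19)    [71 ≡ 14 mod 19]
  = -(7 / 19)    [19 ≡ 3 mod 8 ⇒ (2 / 19) = -1]
  = (19 / 7)    [QR: both ≡ 3 mod 4, sign flips]
  = (5 / 7)    [19 ≡ 5 mod 7]
  = (7 / 5)    [QR: 5 ≡ 1 mod 4, sign kept]
  = (2 / 5)    [7 ≡ 2 mod 5]
  = -(1 / 5)    [5 ≡ 5 mod 8 ⇒ (2 / 5) = -1]
  = -1    [(1 / 5) = 1]
Second factor (64 / 71):
(64 / 71)
  = (1 / 71)    [71 ≡ 7 mod 8 ⇒ (2 / 71)^6 = +1]
  = 1    [(1 / 71) = 1]
Product: (-1)·(1) = -1.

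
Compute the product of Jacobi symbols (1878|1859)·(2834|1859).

By multiplicativity, (1878·2834|1859) = (1878|1859)·(2834|1859).
First factor (1878|1859):
(1878|1859)
  = (19|1859)    [1878 ≡ 19 mod 1859]
  = -(1859|19)    [QR: both ≡ 3 mod 4, sign flips]
  = -(16|19)    [1859 ≡ 16 mod 19]
  = -(1|19)    [19 ≡ 3 mod 8 ⇒ (2|19)^4 = +1]
  = -1    [(1|19) = 1]
Second factor (2834|1859):
(2834|1859)
  = (975|1859)    [2834 ≡ 975 mod 1859]
  = -(1859|975)    [QR: both ≡ 3 mod 4, sign flips]
  = -(884|975)    [1859 ≡ 884 mod 975]
  = -(221|975)    [975 ≡ 7 mod 8 ⇒ (2|975)^2 = +1]
  = -(975|221)    [QR: 221 ≡ 1 mod 4, sign kept]
  = -(91|221)    [975 ≡ 91 mod 221]
  = -(221|91)    [QR: 221 ≡ 1 mod 4, sign kept]
  = -(39|91)    [221 ≡ 39 mod 91]
  = (91|39)    [QR: both ≡ 3 mod 4, sign flips]
  = (13|39)    [91 ≡ 13 mod 39]
  = (39|13)    [QR: 13 ≡ 1 mod 4, sign kept]
  = (0|13)    [39 ≡ 0 mod 13]
  = 0    [numerator 0, gcd > 1]
Product: (-1)·(0) = 0.

0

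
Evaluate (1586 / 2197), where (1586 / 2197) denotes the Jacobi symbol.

0

Factor out 2: 1586 = 2·793. Since 2197 ≡ 5 (mod 8), (2 / 2197) = -1. Now have -(793 / 2197).
793 ≡ 1 (mod 4), so quadratic reciprocity gives (793 / 2197) = (2197 / 793). Reduce: 2197 ≡ 611 (mod 793). Now have -(611 / 793).
793 ≡ 1 (mod 4), so quadratic reciprocity gives (611 / 793) = (793 / 611). Reduce: 793 ≡ 182 (mod 611). Now have -(182 / 611).
Factor out 2: 182 = 2·91. Since 611 ≡ 3 (mod 8), (2 / 611) = -1. Now have (91 / 611).
Both 91 ≡ 3 and 611 ≡ 3 (mod 4), so reciprocity gives (91 / 611) = -(611 / 91). Reduce: 611 ≡ 65 (mod 91). Now have -(65 / 91).
65 ≡ 1 (mod 4), so quadratic reciprocity gives (65 / 91) = (91 / 65). Reduce: 91 ≡ 26 (mod 65). Now have -(26 / 65).
Factor out 2: 26 = 2·13. Since 65 ≡ 1 (mod 8), (2 / 65) = +1. Now have -(13 / 65).
13 ≡ 1 (mod 4), so quadratic reciprocity gives (13 / 65) = (65 / 13). Reduce: 65 ≡ 0 (mod 13). Now have -(0 / 13).
The numerator is now 0 with denominator 13 > 1: the symbol is 0.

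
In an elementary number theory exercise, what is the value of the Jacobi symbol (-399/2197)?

1

Pull out -1: (-399/2197) = (-1/2197)·(399/2197). Since 2197 ≡ 1 (mod 4), (-1/2197) = +1. Now have (399/2197).
2197 ≡ 1 (mod 4), so quadratic reciprocity gives (399/2197) = (2197/399). Reduce: 2197 ≡ 202 (mod 399). Now have (202/399).
Factor out 2: 202 = 2·101. Since 399 ≡ 7 (mod 8), (2/399) = +1. Now have (101/399).
101 ≡ 1 (mod 4), so quadratic reciprocity gives (101/399) = (399/101). Reduce: 399 ≡ 96 (mod 101). Now have (96/101).
Factor out 2: 96 = 2^5·3. Since 101 ≡ 5 (mod 8), (2/101) = -1, and (2/101)^5 = -1. Now have -(3/101).
101 ≡ 1 (mod 4), so quadratic reciprocity gives (3/101) = (101/3). Reduce: 101 ≡ 2 (mod 3). Now have -(2/3).
Factor out 2: 2 = 2. Since 3 ≡ 3 (mod 8), (2/3) = -1. Now have (1/3).
(1/3) = 1. Collecting the sign factors: 1.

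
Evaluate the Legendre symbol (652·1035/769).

By multiplicativity, (652·1035/769) = (652/769)·(1035/769).
First factor (652/769):
(652/769)
  = (163/769)    [769 ≡ 1 mod 8 ⇒ (2/769)^2 = +1]
  = (769/163)    [QR: 769 ≡ 1 mod 4, sign kept]
  = (117/163)    [769 ≡ 117 mod 163]
  = (163/117)    [QR: 117 ≡ 1 mod 4, sign kept]
  = (46/117)    [163 ≡ 46 mod 117]
  = -(23/117)    [117 ≡ 5 mod 8 ⇒ (2/117) = -1]
  = -(117/23)    [QR: 117 ≡ 1 mod 4, sign kept]
  = -(2/23)    [117 ≡ 2 mod 23]
  = -(1/23)    [23 ≡ 7 mod 8 ⇒ (2/23) = +1]
  = -1    [(1/23) = 1]
Second factor (1035/769):
(1035/769)
  = (266/769)    [1035 ≡ 266 mod 769]
  = (133/769)    [769 ≡ 1 mod 8 ⇒ (2/769) = +1]
  = (769/133)    [QR: 133 ≡ 1 mod 4, sign kept]
  = (104/133)    [769 ≡ 104 mod 133]
  = -(13/133)    [133 ≡ 5 mod 8 ⇒ (2/133)^3 = -1]
  = -(133/13)    [QR: 13 ≡ 1 mod 4, sign kept]
  = -(3/13)    [133 ≡ 3 mod 13]
  = -(13/3)    [QR: 13 ≡ 1 mod 4, sign kept]
  = -(1/3)    [13 ≡ 1 mod 3]
  = -1    [(1/3) = 1]
Product: (-1)·(-1) = 1.

1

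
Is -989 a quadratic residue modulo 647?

yes

Reduce the numerator: -989 ≡ 305 (mod 647), so (-989|647) = (305|647).
305 ≡ 1 (mod 4), so quadratic reciprocity gives (305|647) = (647|305). Reduce: 647 ≡ 37 (mod 305). Now have (37|305).
37 ≡ 1 (mod 4), so quadratic reciprocity gives (37|305) = (305|37). Reduce: 305 ≡ 9 (mod 37). Now have (9|37).
9 ≡ 1 (mod 4), so quadratic reciprocity gives (9|37) = (37|9). Reduce: 37 ≡ 1 (mod 9). Now have (1|9).
(1|9) = 1. Collecting the sign factors: 1.
The Legendre symbol is 1, so x^2 ≡ -989 (mod 647) has solution.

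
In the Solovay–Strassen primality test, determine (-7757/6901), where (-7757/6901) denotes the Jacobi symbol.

-1

(-7757/6901)
  = (7757/6901)    [6901 ≡ 1 mod 4 ⇒ (-1/6901) = +1]
  = (856/6901)    [7757 ≡ 856 mod 6901]
  = -(107/6901)    [6901 ≡ 5 mod 8 ⇒ (2/6901)^3 = -1]
  = -(6901/107)    [QR: 6901 ≡ 1 mod 4, sign kept]
  = -(53/107)    [6901 ≡ 53 mod 107]
  = -(107/53)    [QR: 53 ≡ 1 mod 4, sign kept]
  = -(1/53)    [107 ≡ 1 mod 53]
  = -1    [(1/53) = 1]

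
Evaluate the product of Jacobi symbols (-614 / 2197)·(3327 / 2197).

1

By multiplicativity, (-614·3327 / 2197) = (-614 / 2197)·(3327 / 2197).
First factor (-614 / 2197):
Reduce the numerator: -614 ≡ 1583 (mod 2197), so (-614 / 2197) = (1583 / 2197).
2197 ≡ 1 (mod 4), so quadratic reciprocity gives (1583 / 2197) = (2197 / 1583). Reduce: 2197 ≡ 614 (mod 1583). Now have (614 / 1583).
Factor out 2: 614 = 2·307. Since 1583 ≡ 7 (mod 8), (2 / 1583) = +1. Now have (307 / 1583).
Both 307 ≡ 3 and 1583 ≡ 3 (mod 4), so reciprocity gives (307 / 1583) = -(1583 / 307). Reduce: 1583 ≡ 48 (mod 307). Now have -(48 / 307).
Factor out 2: 48 = 2^4·3. Since 307 ≡ 3 (mod 8), (2 / 307) = -1, and (2 / 307)^4 = +1. Now have -(3 / 307).
Both 3 ≡ 3 and 307 ≡ 3 (mod 4), so reciprocity gives (3 / 307) = -(307 / 3). Reduce: 307 ≡ 1 (mod 3). Now have (1 / 3).
(1 / 3) = 1. Collecting the sign factors: 1.
Second factor (3327 / 2197):
Reduce the numerator: 3327 ≡ 1130 (mod 2197), so (3327 / 2197) = (1130 / 2197).
Factor out 2: 1130 = 2·565. Since 2197 ≡ 5 (mod 8), (2 / 2197) = -1. Now have -(565 / 2197).
565 ≡ 1 (mod 4), so quadratic reciprocity gives (565 / 2197) = (2197 / 565). Reduce: 2197 ≡ 502 (mod 565). Now have -(502 / 565).
Factor out 2: 502 = 2·251. Since 565 ≡ 5 (mod 8), (2 / 565) = -1. Now have (251 / 565).
565 ≡ 1 (mod 4), so quadratic reciprocity gives (251 / 565) = (565 / 251). Reduce: 565 ≡ 63 (mod 251). Now have (63 / 251).
Both 63 ≡ 3 and 251 ≡ 3 (mod 4), so reciprocity gives (63 / 251) = -(251 / 63). Reduce: 251 ≡ 62 (mod 63). Now have -(62 / 63).
Factor out 2: 62 = 2·31. Since 63 ≡ 7 (mod 8), (2 / 63) = +1. Now have -(31 / 63).
Both 31 ≡ 3 and 63 ≡ 3 (mod 4), so reciprocity gives (31 / 63) = -(63 / 31). Reduce: 63 ≡ 1 (mod 31). Now have (1 / 31).
(1 / 31) = 1. Collecting the sign factors: 1.
Product: (1)·(1) = 1.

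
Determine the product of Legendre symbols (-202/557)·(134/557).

By multiplicativity, (-202·134/557) = (-202/557)·(134/557).
First factor (-202/557):
Pull out -1: (-202/557) = (-1/557)·(202/557). Since 557 ≡ 1 (mod 4), (-1/557) = +1. Now have (202/557).
Factor out 2: 202 = 2·101. Since 557 ≡ 5 (mod 8), (2/557) = -1. Now have -(101/557).
101 ≡ 1 (mod 4), so quadratic reciprocity gives (101/557) = (557/101). Reduce: 557 ≡ 52 (mod 101). Now have -(52/101).
Factor out 2: 52 = 2^2·13. Since 101 ≡ 5 (mod 8), (2/101) = -1, and (2/101)^2 = +1. Now have -(13/101).
13 ≡ 1 (mod 4), so quadratic reciprocity gives (13/101) = (101/13). Reduce: 101 ≡ 10 (mod 13). Now have -(10/13).
Factor out 2: 10 = 2·5. Since 13 ≡ 5 (mod 8), (2/13) = -1. Now have (5/13).
5 ≡ 1 (mod 4), so quadratic reciprocity gives (5/13) = (13/5). Reduce: 13 ≡ 3 (mod 5). Now have (3/5).
5 ≡ 1 (mod 4), so quadratic reciprocity gives (3/5) = (5/3). Reduce: 5 ≡ 2 (mod 3). Now have (2/3).
Factor out 2: 2 = 2. Since 3 ≡ 3 (mod 8), (2/3) = -1. Now have -(1/3).
(1/3) = 1. Collecting the sign factors: -1.
Second factor (134/557):
Factor out 2: 134 = 2·67. Since 557 ≡ 5 (mod 8), (2/557) = -1. Now have -(67/557).
557 ≡ 1 (mod 4), so quadratic reciprocity gives (67/557) = (557/67). Reduce: 557 ≡ 21 (mod 67). Now have -(21/67).
21 ≡ 1 (mod 4), so quadratic reciprocity gives (21/67) = (67/21). Reduce: 67 ≡ 4 (mod 21). Now have -(4/21).
Factor out 2: 4 = 2^2. Since 21 ≡ 5 (mod 8), (2/21) = -1, and (2/21)^2 = +1. Now have -(1/21).
(1/21) = 1. Collecting the sign factors: -1.
Product: (-1)·(-1) = 1.

1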